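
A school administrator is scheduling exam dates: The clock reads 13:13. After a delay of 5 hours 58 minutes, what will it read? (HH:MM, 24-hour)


Start time: 13:13
Adding: 5 hours 58 minutes
Minutes: 13 + 58 = 71
Minute overflow: 71 >= 60, so carry 1 hour, minutes = 11
Hours: 13 + 5 + 1 = 19
Result: 19:11

19:11


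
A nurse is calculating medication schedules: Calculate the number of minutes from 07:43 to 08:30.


Start time: 07:43 = 463 minutes from midnight
End time: 08:30 = 510 minutes from midnight
Difference: 510 - 463 = 47 minutes
That is 0 hours and 47 minutes

47


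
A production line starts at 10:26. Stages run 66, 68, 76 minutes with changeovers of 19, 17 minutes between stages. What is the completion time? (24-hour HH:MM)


Start: 10:26 = 626 min from midnight
  after task 1 (66 min): 11:32
  after break (19 min): 11:51
  after task 2 (68 min): 12:59
  after break (17 min): 13:16
  after task 3 (76 min): 14:32
Total elapsed: 246 minutes
End time: 14:32

14:32


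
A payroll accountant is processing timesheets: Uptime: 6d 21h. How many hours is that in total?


Days: 6
Extra hours: 21
Hours per day: 24
Days to hours: 6 x 24 = 144
Total: 144 + 21 = 165

165


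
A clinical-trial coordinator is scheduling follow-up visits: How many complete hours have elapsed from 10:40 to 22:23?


Start: 10:40
End: 22:23
Hour difference: 22 - 10 = 12 hours
Minute difference: 23 - 40 = -17 minutes
Total minutes: 703
Complete hours: 703 / 60 = 11 (remainder 43)

11


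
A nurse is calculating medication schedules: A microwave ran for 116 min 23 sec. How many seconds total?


Minutes: 116
Extra seconds: 23
Seconds per minute: 60
Minutes to seconds: 116 x 60 = 6960
Total: 6960 + 23 = 6983

6983


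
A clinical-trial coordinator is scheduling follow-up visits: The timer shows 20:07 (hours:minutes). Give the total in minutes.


Hours: 20
Minutes: 7
Convert hours to minutes: 20 x 60 = 1200
Add remaining minutes: 1200 + 7 = 1207

1207


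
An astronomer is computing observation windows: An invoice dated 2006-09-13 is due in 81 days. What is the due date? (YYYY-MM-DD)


Start: 2006-09-13
Adding 81 days
Days remaining in September: 17
After September: 64 days still to add
October 2006: 31 days, 33 remaining
November 2006: 30 days, 3 remaining
December 2006 has 31 days, need 3
Result: 2006-12-03

2006-12-03


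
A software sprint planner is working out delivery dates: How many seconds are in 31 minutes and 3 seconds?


Minutes: 31
Seconds: 3
Convert minutes to seconds: 31 x 60 = 1860
Add remaining seconds: 1860 + 3 = 1863

1863


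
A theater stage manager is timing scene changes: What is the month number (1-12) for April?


Calendar month order:
3. March
4. April <--
5. May
April is month number 4

4


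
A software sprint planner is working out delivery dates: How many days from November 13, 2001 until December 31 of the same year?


Start: November 13, 2001
End: December 31, 2001
Days left in November: 17
December: 31
Sum of remaining months: 31
Total: 17 + 31 = 48

48


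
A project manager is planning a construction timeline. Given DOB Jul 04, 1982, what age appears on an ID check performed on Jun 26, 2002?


Birth: 1982-07-04
Reference: 2002-06-26
Year difference: 2002 - 1982 = 20
Has birthday (07-04) occurred by 06-26? No
Birthday not yet reached this year -> subtract 1
Age in full years: 19

19


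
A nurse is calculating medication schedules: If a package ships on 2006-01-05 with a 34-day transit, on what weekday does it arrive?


Start: 2006-01-05 (Thursday)
Step 1 - find target date: add 34 days
  2006-01-05 + 34 days = 2006-02-08
Step 2 - day of week:
  34 mod 7 = 6
  Thursday + 6 days -> Wednesday
Result: Wednesday (2006-02-08)

Wednesday


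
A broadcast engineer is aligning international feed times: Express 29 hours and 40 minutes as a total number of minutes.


Hours: 29
Extra minutes: 40
Minutes per hour: 60
Hours to minutes: 29 x 60 = 1740
Total: 1740 + 40 = 1780

1780


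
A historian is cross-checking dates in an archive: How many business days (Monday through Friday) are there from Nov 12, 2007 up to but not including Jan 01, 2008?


Start: 2007-11-12 (Monday)
End (exclusive): 2008-01-01 (Tuesday)
Total calendar days: 50
Full weeks: 50 // 7 = 7 -> 35 weekdays
Remaining 1 days starting on Monday:
  Mon(w) -> 1 weekdays
Total business days: 35 + 1 = 36

36


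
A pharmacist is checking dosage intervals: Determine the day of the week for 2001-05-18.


Date: 2001-05-18
January 1, 2001 is a Monday
Day of year: 138
Offset from Jan 1: 137 days
137 mod 7 = 4
Result: Friday

Friday


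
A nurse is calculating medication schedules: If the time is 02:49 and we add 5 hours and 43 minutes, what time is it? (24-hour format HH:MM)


Start time: 02:49
Adding: 5 hours 43 minutes
Minutes: 49 + 43 = 92
Minute overflow: 92 >= 60, so carry 1 hour, minutes = 32
Hours: 2 + 5 + 1 = 8
Result: 08:32

08:32


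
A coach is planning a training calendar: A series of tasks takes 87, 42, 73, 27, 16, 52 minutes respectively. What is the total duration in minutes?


Durations: 87, 42, 73, 27, 16, 52
Running sum: 87
+ 42 = 129
+ 73 = 202
+ 27 = 229
+ 16 = 245
+ 52 = 297
Total duration: 297 minutes
That is 4 hours and 57 minutes

297


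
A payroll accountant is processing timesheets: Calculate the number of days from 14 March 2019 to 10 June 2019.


Start date: 2019-03-14
End date: 2019-06-10
Mar 2019: +18 days
Apr 2019: +30 days
May 2019: +31 days
Jun 2019: +9 days
Total: 88 days

88


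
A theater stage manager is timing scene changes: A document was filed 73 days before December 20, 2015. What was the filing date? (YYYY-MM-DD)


Start: 2015-12-20
Subtracting 73 days
Days already passed in December: 20
After going back through December: 53 more days to subtract
November 2015: 30 days, 23 remaining
October 2015 has 31 days, need 23
Result: 2015-10-08

2015-10-08


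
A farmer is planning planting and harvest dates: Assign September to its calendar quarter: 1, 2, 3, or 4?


Month: September (month 9)
Q1: January-March (months 1-3)
Q2: April-June (months 4-6)
Q3: July-September (months 7-9)
Q4: October-December (months 10-12)
Month 9 falls in Q3

3


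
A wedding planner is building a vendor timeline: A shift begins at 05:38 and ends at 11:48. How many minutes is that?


Start time: 05:38 = 338 minutes from midnight
End time: 11:48 = 708 minutes from midnight
Difference: 708 - 338 = 370 minutes
That is 6 hours and 10 minutes

370


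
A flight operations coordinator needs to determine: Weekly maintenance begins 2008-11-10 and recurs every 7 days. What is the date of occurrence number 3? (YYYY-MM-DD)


First occurrence: 2008-11-10 (occurrence 1)
Each occurrence is 7 days after the previous.
Occurrence 3 is 2 weeks after the first.
2 weeks = 14 days
2008-11-10 + 14 days = 2008-11-24

2008-11-24


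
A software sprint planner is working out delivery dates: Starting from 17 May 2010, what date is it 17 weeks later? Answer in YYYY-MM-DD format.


Start: 2010-05-17
Weeks to add: 17
Convert to days: 17 x 7 = 119 days
Add 119 days to 2010-05-17
Result: 2010-09-13

2010-09-13


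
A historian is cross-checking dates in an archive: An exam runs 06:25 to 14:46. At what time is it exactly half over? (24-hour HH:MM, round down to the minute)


Start time: 06:25 = 385 minutes from midnight
End time: 14:46 = 886 minutes from midnight
Sum: 385 + 886 = 1271
Midpoint: 1271 / 2 = 635 minutes
Convert: 635 / 60 = 10 hours, 35 minutes
Result: 10:35

10:35


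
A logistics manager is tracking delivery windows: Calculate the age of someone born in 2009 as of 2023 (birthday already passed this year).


Birth year: 2009
Current year: 2023
Age = current year - birth year
Age = 2023 - 2009 = 14

14


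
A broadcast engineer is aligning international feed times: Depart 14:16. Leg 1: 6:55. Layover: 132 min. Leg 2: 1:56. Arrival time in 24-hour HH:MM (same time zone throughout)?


Depart: 14:16
Leg 1: +415 min -> 21:11
Layover: +132 min -> 23:23
Leg 2: +116 min -> 01:19
Total travel: 663 minutes = 11h 3m
Arrival: 01:19

01:19


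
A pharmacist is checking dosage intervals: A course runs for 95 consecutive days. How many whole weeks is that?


Total days: 95
Days per week: 7
Division: 95 / 7 = 13 remainder 4
Complete weeks: 13
Remaining days: 4

13


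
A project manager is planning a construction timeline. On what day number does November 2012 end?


Month: November
Year: 2012
November is a 30-day month
Total: 30 days

30


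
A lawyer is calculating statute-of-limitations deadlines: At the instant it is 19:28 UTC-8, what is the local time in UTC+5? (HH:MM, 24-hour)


Local time: 19:28 at UTC-8 (offset -8h)
Target zone: UTC+5 (offset 5h)
Difference: 5 - (-8) = 13 hours
Calculation: 19 + (13) = 32
Wraparound: (32) mod 24 = 8
Result: 08:28

08:28


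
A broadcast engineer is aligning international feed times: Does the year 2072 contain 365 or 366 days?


Year: 2072
Check leap year rules:
Divisible by 4? Yes
Divisible by 100? No
2072 is a leap year
Days: 366

366


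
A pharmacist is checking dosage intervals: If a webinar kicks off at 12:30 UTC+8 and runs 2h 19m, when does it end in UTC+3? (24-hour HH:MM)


Start: 12:30 in UTC+8
Step 1 - add duration:
  minutes: 30 + 19 = 49
  hours: 12 + 2 + 0 = 14
  end in UTC+8: 14:49
Step 2 - convert UTC+8 -> UTC+3:
  offset difference: 3 - (8) = -5 hours
  14 + (-5) = 9 -> mod 24 = 9
Result: 09:49 in UTC+3

09:49


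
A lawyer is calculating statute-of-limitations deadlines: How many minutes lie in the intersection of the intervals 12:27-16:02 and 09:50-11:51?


Interval A: [747, 962] minutes from midnight
Interval B: [590, 711] minutes from midnight
Overlap start = max(747, 590) = 747
Overlap end = min(962, 711) = 711
End <= start, so the intervals do not overlap: 0 minutes

0


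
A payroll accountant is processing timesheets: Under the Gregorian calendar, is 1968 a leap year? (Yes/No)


Year: 1968
Divisible by 4? 1968 / 4 = 492.0 -> Yes
Divisible by 100? 1968 / 100 = 19.68 -> No
Divisible by 4 but not 100, so it IS a leap year

Yes


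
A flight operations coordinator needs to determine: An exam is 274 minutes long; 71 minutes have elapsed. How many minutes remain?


Total budget: 274 minutes
Time used: 71 minutes
Remaining: 274 - 71 = 203 minutes
Percent used: 25.9%
Percent remaining: 74.1%

203


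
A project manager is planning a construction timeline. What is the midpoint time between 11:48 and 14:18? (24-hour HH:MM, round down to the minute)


Start time: 11:48 = 708 minutes from midnight
End time: 14:18 = 858 minutes from midnight
Sum: 708 + 858 = 1566
Midpoint: 1566 / 2 = 783 minutes
Convert: 783 / 60 = 13 hours, 3 minutes
Result: 13:03

13:03


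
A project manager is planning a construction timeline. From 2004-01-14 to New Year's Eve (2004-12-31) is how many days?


Start: January 14, 2004
End: December 31, 2004
Days left in January: 17
February: 29
March: 31
April: 30
May: 31
... plus remaining months
Sum of remaining months: 335
Total: 17 + 335 = 352

352


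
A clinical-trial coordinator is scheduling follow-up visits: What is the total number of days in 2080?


Year: 2080
Check leap year rules:
Divisible by 4? Yes
Divisible by 100? No
2080 is a leap year
Days: 366

366


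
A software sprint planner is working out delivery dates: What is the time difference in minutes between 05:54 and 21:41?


Start time: 05:54 = 354 minutes from midnight
End time: 21:41 = 1301 minutes from midnight
Difference: 1301 - 354 = 947 minutes
That is 15 hours and 47 minutes

947


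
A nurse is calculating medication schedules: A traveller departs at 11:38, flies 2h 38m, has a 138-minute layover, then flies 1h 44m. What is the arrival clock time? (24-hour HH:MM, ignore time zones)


Depart: 11:38
Leg 1: +158 min -> 14:16
Layover: +138 min -> 16:34
Leg 2: +104 min -> 18:18
Total travel: 400 minutes = 6h 40m
Arrival: 18:18

18:18


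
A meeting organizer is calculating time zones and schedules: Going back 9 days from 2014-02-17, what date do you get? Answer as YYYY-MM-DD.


Start: 2014-02-17
Subtracting 9 days
Days already passed in February: 17
Result: 2014-02-08

2014-02-08


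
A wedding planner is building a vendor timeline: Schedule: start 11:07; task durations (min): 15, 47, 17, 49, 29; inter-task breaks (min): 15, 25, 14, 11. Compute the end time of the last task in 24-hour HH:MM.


Start: 11:07 = 667 min from midnight
  after task 1 (15 min): 11:22
  after break (15 min): 11:37
  after task 2 (47 min): 12:24
  after break (25 min): 12:49
  after task 3 (17 min): 13:06
  after break (14 min): 13:20
  after task 4 (49 min): 14:09
  after break (11 min): 14:20
  after task 5 (29 min): 14:49
Total elapsed: 222 minutes
End time: 14:49

14:49


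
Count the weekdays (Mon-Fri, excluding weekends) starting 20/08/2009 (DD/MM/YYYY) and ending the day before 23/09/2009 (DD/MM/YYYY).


Start: 2009-08-20 (Thursday)
End (exclusive): 2009-09-23 (Wednesday)
Total calendar days: 34
Full weeks: 34 // 7 = 4 -> 20 weekdays
Remaining 6 days starting on Thursday:
  Thu(w), Fri(w), Sat(-), Sun(-), Mon(w), Tue(w) -> 4 weekdays
Total business days: 20 + 4 = 24

24


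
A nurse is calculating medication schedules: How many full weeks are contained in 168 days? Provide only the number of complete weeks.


Total days: 168
Days per week: 7
Division: 168 / 7 = 24 remainder 0
Complete weeks: 24
Remaining days: 0

24


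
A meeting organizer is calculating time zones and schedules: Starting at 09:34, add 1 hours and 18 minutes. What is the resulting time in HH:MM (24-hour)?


Start time: 09:34
Adding: 1 hours 18 minutes
Minutes: 34 + 18 = 52
Hours: 9 + 1 + 0 = 10
Result: 10:52

10:52


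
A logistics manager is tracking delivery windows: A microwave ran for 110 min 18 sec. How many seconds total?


Minutes: 110
Extra seconds: 18
Seconds per minute: 60
Minutes to seconds: 110 x 60 = 6600
Total: 6600 + 18 = 6618

6618


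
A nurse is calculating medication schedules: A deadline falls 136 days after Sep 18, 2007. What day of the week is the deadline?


Start: 2007-09-18 (Tuesday)
Step 1 - find target date: add 136 days
  2007-09-18 + 136 days = 2008-02-01
Step 2 - day of week:
  136 mod 7 = 3
  Tuesday + 3 days -> Friday
Result: Friday (2008-02-01)

Friday


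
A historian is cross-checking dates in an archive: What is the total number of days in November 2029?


Month: November
Year: 2029
November is a 30-day month
Total: 30 days

30


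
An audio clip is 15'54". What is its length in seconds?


Minutes: 15
Seconds: 54
Convert minutes to seconds: 15 x 60 = 900
Add remaining seconds: 900 + 54 = 954

954


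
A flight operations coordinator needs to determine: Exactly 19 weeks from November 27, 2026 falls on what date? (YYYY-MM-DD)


Start: 2026-11-27
Weeks to add: 19
Convert to days: 19 x 7 = 133 days
Add 133 days to 2026-11-27
Result: 2027-04-09

2027-04-09


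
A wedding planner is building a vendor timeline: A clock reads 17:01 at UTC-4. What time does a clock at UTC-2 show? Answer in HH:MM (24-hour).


Local time: 17:01 at UTC-4 (offset -4h)
Target zone: UTC-2 (offset -2h)
Difference: -2 - (-4) = 2 hours
Calculation: 17 + (2) = 19
Result: 19:01

19:01


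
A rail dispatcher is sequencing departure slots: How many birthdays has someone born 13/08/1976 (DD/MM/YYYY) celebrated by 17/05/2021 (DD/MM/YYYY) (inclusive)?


Birth: 1976-08-13
Reference: 2021-05-17
Year difference: 2021 - 1976 = 45
Has birthday (08-13) occurred by 05-17? No
Birthday not yet reached this year -> subtract 1
Age in full years: 44

44


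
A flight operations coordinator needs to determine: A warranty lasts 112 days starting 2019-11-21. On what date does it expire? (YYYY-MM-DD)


Start: 2019-11-21
Adding 112 days
Days remaining in November: 9
After November: 103 days still to add
December 2019: 31 days, 72 remaining
January 2020: 31 days, 41 remaining
February 2020: 29 days, 12 remaining
March 2020 has 31 days, need 12
Result: 2020-03-12

2020-03-12


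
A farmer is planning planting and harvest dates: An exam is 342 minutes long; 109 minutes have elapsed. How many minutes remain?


Total budget: 342 minutes
Time used: 109 minutes
Remaining: 342 - 109 = 233 minutes
Percent used: 31.9%
Percent remaining: 68.1%

233


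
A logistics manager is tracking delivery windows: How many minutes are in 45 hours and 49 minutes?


Hours: 45
Minutes: 49
Convert hours to minutes: 45 x 60 = 2700
Add remaining minutes: 2700 + 49 = 2749

2749


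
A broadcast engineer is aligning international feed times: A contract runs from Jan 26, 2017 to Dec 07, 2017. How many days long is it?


Start date: 2017-01-26
End date: 2017-12-07
Jan 2017: +6 days
Feb 2017: +28 days
Mar 2017: +31 days
... (9 more months)
Total: 315 days

315


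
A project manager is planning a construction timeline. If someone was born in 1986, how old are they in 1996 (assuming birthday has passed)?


Birth year: 1986
Current year: 1996
Age = current year - birth year
Age = 1996 - 1986 = 10

10


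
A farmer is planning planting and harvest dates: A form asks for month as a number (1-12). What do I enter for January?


Calendar month order:
1. January <--
2. February
January is month number 1

1


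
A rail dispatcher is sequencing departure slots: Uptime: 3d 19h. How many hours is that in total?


Days: 3
Extra hours: 19
Hours per day: 24
Days to hours: 3 x 24 = 72
Total: 72 + 19 = 91

91


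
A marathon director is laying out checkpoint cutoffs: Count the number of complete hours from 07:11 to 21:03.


Start: 07:11
End: 21:03
Hour difference: 21 - 7 = 14 hours
Minute difference: 3 - 11 = -8 minutes
Total minutes: 832
Complete hours: 832 / 60 = 13 (remainder 52)

13


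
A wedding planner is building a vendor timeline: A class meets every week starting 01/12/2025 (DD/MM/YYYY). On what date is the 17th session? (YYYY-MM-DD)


First occurrence: 2025-12-01 (occurrence 1)
Each occurrence is 7 days after the previous.
Occurrence 17 is 16 weeks after the first.
16 weeks = 112 days
2025-12-01 + 112 days = 2026-03-23

2026-03-23


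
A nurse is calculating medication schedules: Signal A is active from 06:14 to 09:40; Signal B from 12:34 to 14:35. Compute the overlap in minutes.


Interval A: [374, 580] minutes from midnight
Interval B: [754, 875] minutes from midnight
Overlap start = max(374, 754) = 754
Overlap end = min(580, 875) = 580
End <= start, so the intervals do not overlap: 0 minutes

0


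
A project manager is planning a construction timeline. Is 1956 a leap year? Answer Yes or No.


Year: 1956
Divisible by 4? 1956 / 4 = 489.0 -> Yes
Divisible by 100? 1956 / 100 = 19.56 -> No
Divisible by 4 but not 100, so it IS a leap year

Yes


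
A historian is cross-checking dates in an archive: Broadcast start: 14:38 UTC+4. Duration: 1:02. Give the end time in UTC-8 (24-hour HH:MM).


Start: 14:38 in UTC+4
Step 1 - add duration:
  minutes: 38 + 2 = 40
  hours: 14 + 1 + 0 = 15
  end in UTC+4: 15:40
Step 2 - convert UTC+4 -> UTC-8:
  offset difference: -8 - (4) = -12 hours
  15 + (-12) = 3 -> mod 24 = 3
Result: 03:40 in UTC-8

03:40


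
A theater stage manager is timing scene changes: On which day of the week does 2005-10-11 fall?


Date: 2005-10-11
January 1, 2005 is a Saturday
Day of year: 284
Offset from Jan 1: 283 days
283 mod 7 = 3
Result: Tuesday

Tuesday


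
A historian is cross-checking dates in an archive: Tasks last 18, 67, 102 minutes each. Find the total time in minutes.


Durations: 18, 67, 102
Running sum: 18
+ 67 = 85
+ 102 = 187
Total duration: 187 minutes
That is 3 hours and 7 minutes

187


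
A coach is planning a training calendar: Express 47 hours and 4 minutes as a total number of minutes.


Hours: 47
Extra minutes: 4
Minutes per hour: 60
Hours to minutes: 47 x 60 = 2820
Total: 2820 + 4 = 2824

2824


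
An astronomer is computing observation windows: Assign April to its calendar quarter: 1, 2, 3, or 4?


Month: April (month 4)
Q1: January-March (months 1-3)
Q2: April-June (months 4-6)
Q3: July-September (months 7-9)
Q4: October-December (months 10-12)
Month 4 falls in Q2

2


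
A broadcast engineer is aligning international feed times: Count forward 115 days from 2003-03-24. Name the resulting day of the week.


Start: 2003-03-24 (Monday)
Step 1 - find target date: add 115 days
  2003-03-24 + 115 days = 2003-07-17
Step 2 - day of week:
  115 mod 7 = 3
  Monday + 3 days -> Thursday
Result: Thursday (2003-07-17)

Thursday


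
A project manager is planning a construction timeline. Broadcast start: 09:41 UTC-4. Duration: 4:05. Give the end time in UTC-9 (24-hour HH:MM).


Start: 09:41 in UTC-4
Step 1 - add duration:
  minutes: 41 + 5 = 46
  hours: 9 + 4 + 0 = 13
  end in UTC-4: 13:46
Step 2 - convert UTC-4 -> UTC-9:
  offset difference: -9 - (-4) = -5 hours
  13 + (-5) = 8 -> mod 24 = 8
Result: 08:46 in UTC-9

08:46


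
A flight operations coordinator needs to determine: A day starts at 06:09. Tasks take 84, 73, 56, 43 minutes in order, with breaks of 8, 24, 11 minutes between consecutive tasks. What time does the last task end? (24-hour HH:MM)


Start: 06:09 = 369 min from midnight
  after task 1 (84 min): 07:33
  after break (8 min): 07:41
  after task 2 (73 min): 08:54
  after break (24 min): 09:18
  after task 3 (56 min): 10:14
  after break (11 min): 10:25
  after task 4 (43 min): 11:08
Total elapsed: 299 minutes
End time: 11:08

11:08


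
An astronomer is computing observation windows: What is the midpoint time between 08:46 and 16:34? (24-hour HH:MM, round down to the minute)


Start time: 08:46 = 526 minutes from midnight
End time: 16:34 = 994 minutes from midnight
Sum: 526 + 994 = 1520
Midpoint: 1520 / 2 = 760 minutes
Convert: 760 / 60 = 12 hours, 40 minutes
Result: 12:40

12:40


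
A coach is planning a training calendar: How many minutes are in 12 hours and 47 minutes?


Hours: 12
Extra minutes: 47
Minutes per hour: 60
Hours to minutes: 12 x 60 = 720
Total: 720 + 47 = 767

767


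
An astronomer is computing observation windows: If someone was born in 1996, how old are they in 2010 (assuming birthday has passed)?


Birth year: 1996
Current year: 2010
Age = current year - birth year
Age = 2010 - 1996 = 14

14


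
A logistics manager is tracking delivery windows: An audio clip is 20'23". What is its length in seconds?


Minutes: 20
Seconds: 23
Convert minutes to seconds: 20 x 60 = 1200
Add remaining seconds: 1200 + 23 = 1223

1223


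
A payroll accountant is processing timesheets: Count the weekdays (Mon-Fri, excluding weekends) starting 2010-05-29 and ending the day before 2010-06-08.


Start: 2010-05-29 (Saturday)
End (exclusive): 2010-06-08 (Tuesday)
Total calendar days: 10
Full weeks: 10 // 7 = 1 -> 5 weekdays
Remaining 3 days starting on Saturday:
  Sat(-), Sun(-), Mon(w) -> 1 weekdays
Total business days: 5 + 1 = 6

6


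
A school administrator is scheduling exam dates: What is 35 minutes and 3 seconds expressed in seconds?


Minutes: 35
Extra seconds: 3
Seconds per minute: 60
Minutes to seconds: 35 x 60 = 2100
Total: 2100 + 3 = 2103

2103


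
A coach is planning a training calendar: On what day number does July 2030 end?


Month: July
Year: 2030
July is a 31-day month
Total: 31 days

31


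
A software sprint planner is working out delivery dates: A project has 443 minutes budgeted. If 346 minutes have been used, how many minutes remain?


Total budget: 443 minutes
Time used: 346 minutes
Remaining: 443 - 346 = 97 minutes
Percent used: 78.1%
Percent remaining: 21.9%

97


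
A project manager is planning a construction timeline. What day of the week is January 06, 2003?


Date: 2003-01-06
January 1, 2003 is a Wednesday
Day of year: 6
Offset from Jan 1: 5 days
5 mod 7 = 5
Result: Monday

Monday


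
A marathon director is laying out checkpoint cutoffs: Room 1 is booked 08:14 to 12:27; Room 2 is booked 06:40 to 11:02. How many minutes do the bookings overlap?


Interval A: [494, 747] minutes from midnight
Interval B: [400, 662] minutes from midnight
Overlap start = max(494, 400) = 494
Overlap end = min(747, 662) = 662
Overlap = 662 - 494 = 168 minutes

168


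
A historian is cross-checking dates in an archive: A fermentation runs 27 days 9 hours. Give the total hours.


Days: 27
Extra hours: 9
Hours per day: 24
Days to hours: 27 x 24 = 648
Total: 648 + 9 = 657

657


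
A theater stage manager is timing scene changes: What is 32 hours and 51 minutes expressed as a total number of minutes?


Hours: 32
Minutes: 51
Convert hours to minutes: 32 x 60 = 1920
Add remaining minutes: 1920 + 51 = 1971

1971


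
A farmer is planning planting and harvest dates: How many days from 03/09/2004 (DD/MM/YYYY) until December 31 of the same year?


Start: September 03, 2004
End: December 31, 2004
Days left in September: 27
October: 31
November: 30
December: 31
Sum of remaining months: 92
Total: 27 + 92 = 119

119


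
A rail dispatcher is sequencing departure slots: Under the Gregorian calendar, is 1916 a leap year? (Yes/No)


Year: 1916
Divisible by 4? 1916 / 4 = 479.0 -> Yes
Divisible by 100? 1916 / 100 = 19.16 -> No
Divisible by 4 but not 100, so it IS a leap year

Yes


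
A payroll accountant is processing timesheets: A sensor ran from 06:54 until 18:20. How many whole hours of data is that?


Start: 06:54
End: 18:20
Hour difference: 18 - 6 = 12 hours
Minute difference: 20 - 54 = -34 minutes
Total minutes: 686
Complete hours: 686 / 60 = 11 (remainder 26)

11


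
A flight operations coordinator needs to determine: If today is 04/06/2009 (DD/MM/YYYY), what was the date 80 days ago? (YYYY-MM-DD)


Start: 2009-06-04
Subtracting 80 days
Days already passed in June: 4
After going back through June: 76 more days to subtract
May 2009: 31 days, 45 remaining
April 2009: 30 days, 15 remaining
March 2009 has 31 days, need 15
Result: 2009-03-16

2009-03-16


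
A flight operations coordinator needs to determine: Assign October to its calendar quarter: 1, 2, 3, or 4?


Month: October (month 10)
Q1: January-March (months 1-3)
Q2: April-June (months 4-6)
Q3: July-September (months 7-9)
Q4: October-December (months 10-12)
Month 10 falls in Q4

4


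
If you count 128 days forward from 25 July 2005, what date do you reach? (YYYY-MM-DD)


Start: 2005-07-25
Adding 128 days
Days remaining in July: 6
After July: 122 days still to add
August 2005: 31 days, 91 remaining
September 2005: 30 days, 61 remaining
October 2005: 31 days, 30 remaining
November 2005 has 30 days, need 30
Result: 2005-11-30

2005-11-30


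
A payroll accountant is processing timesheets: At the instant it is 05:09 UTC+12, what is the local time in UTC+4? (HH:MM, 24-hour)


Local time: 05:09 at UTC+12 (offset 12h)
Target zone: UTC+4 (offset 4h)
Difference: 4 - (12) = -8 hours
Calculation: 5 + (-8) = -3
Wraparound: (-3) mod 24 = 21
Result: 21:09

21:09


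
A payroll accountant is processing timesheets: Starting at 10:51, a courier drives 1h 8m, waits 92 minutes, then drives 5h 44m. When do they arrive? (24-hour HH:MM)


Depart: 10:51
Leg 1: +68 min -> 11:59
Layover: +92 min -> 13:31
Leg 2: +344 min -> 19:15
Total travel: 504 minutes = 8h 24m
Arrival: 19:15

19:15


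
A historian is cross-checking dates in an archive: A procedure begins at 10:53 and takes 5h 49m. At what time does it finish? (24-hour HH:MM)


Start time: 10:53
Adding: 5 hours 49 minutes
Minutes: 53 + 49 = 102
Minute overflow: 102 >= 60, so carry 1 hour, minutes = 42
Hours: 10 + 5 + 1 = 16
Result: 16:42

16:42


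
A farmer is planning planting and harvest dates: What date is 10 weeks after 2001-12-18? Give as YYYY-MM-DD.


Start: 2001-12-18
Weeks to add: 10
Convert to days: 10 x 7 = 70 days
Add 70 days to 2001-12-18
Result: 2002-02-26

2002-02-26


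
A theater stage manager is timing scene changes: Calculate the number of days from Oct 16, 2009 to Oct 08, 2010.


Start date: 2009-10-16
End date: 2010-10-08
Oct 2009: +16 days
Nov 2009: +30 days
Dec 2009: +31 days
... (10 more months)
Total: 357 days

357


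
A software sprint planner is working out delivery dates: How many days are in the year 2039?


Year: 2039
Check leap year rules:
Divisible by 4? No
2039 is not a leap year
Days: 365

365


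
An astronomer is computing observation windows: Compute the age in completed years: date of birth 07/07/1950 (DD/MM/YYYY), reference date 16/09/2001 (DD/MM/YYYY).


Birth: 1950-07-07
Reference: 2001-09-16
Year difference: 2001 - 1950 = 51
Has birthday (07-07) occurred by 09-16? Yes
Age in full years: 51

51


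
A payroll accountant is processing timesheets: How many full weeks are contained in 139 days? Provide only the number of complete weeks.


Total days: 139
Days per week: 7
Division: 139 / 7 = 19 remainder 6
Complete weeks: 19
Remaining days: 6

19


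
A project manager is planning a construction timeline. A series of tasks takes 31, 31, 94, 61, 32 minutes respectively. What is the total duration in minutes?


Durations: 31, 31, 94, 61, 32
Running sum: 31
+ 31 = 62
+ 94 = 156
+ 61 = 217
+ 32 = 249
Total duration: 249 minutes
That is 4 hours and 9 minutes

249


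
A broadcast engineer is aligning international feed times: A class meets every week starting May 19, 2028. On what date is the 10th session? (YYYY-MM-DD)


First occurrence: 2028-05-19 (occurrence 1)
Each occurrence is 7 days after the previous.
Occurrence 10 is 9 weeks after the first.
9 weeks = 63 days
2028-05-19 + 63 days = 2028-07-21

2028-07-21


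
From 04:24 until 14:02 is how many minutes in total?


Start time: 04:24 = 264 minutes from midnight
End time: 14:02 = 842 minutes from midnight
Difference: 842 - 264 = 578 minutes
That is 9 hours and 38 minutes

578


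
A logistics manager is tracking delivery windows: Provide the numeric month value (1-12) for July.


Calendar month order:
6. June
7. July <--
8. August
July is month number 7

7


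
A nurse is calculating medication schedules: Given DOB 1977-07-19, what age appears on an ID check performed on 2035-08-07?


Birth: 1977-07-19
Reference: 2035-08-07
Year difference: 2035 - 1977 = 58
Has birthday (07-19) occurred by 08-07? Yes
Age in full years: 58

58


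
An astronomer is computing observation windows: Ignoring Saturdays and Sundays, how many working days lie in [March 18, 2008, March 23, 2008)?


Start: 2008-03-18 (Tuesday)
End (exclusive): 2008-03-23 (Sunday)
Total calendar days: 5
Full weeks: 5 // 7 = 0 -> 0 weekdays
Remaining 5 days starting on Tuesday:
  Tue(w), Wed(w), Thu(w), Fri(w), Sat(-) -> 4 weekdays
Total business days: 0 + 4 = 4

4


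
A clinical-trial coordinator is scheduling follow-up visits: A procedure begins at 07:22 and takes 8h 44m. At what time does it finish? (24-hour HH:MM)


Start time: 07:22
Adding: 8 hours 44 minutes
Minutes: 22 + 44 = 66
Minute overflow: 66 >= 60, so carry 1 hour, minutes = 6
Hours: 7 + 8 + 1 = 16
Result: 16:06

16:06


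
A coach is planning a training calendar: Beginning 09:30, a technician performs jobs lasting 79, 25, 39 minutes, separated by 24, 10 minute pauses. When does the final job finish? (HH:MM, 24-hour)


Start: 09:30 = 570 min from midnight
  after task 1 (79 min): 10:49
  after break (24 min): 11:13
  after task 2 (25 min): 11:38
  after break (10 min): 11:48
  after task 3 (39 min): 12:27
Total elapsed: 177 minutes
End time: 12:27

12:27


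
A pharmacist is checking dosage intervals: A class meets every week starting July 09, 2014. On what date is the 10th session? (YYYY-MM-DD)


First occurrence: 2014-07-09 (occurrence 1)
Each occurrence is 7 days after the previous.
Occurrence 10 is 9 weeks after the first.
9 weeks = 63 days
2014-07-09 + 63 days = 2014-09-10

2014-09-10


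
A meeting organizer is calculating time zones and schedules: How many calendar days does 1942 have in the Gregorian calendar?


Year: 1942
Check leap year rules:
Divisible by 4? No
1942 is not a leap year
Days: 365

365


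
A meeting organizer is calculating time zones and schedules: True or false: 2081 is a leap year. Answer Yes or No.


Year: 2081
Divisible by 4? 2081 / 4 = 520.25 -> No
Not divisible by 4, so NOT a leap year

No


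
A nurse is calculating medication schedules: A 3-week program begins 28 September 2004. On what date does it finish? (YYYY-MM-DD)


Start: 2004-09-28
Weeks to add: 3
Convert to days: 3 x 7 = 21 days
Add 21 days to 2004-09-28
Result: 2004-10-19

2004-10-19


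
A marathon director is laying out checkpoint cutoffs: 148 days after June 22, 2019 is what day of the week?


Start: 2019-06-22 (Saturday)
Step 1 - find target date: add 148 days
  2019-06-22 + 148 days = 2019-11-17
Step 2 - day of week:
  148 mod 7 = 1
  Saturday + 1 days -> Sunday
Result: Sunday (2019-11-17)

Sunday


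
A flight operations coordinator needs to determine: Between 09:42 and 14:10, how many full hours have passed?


Start: 09:42
End: 14:10
Hour difference: 14 - 9 = 5 hours
Minute difference: 10 - 42 = -32 minutes
Total minutes: 268
Complete hours: 268 / 60 = 4 (remainder 28)

4


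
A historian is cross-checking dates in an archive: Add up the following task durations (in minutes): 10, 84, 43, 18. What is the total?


Durations: 10, 84, 43, 18
Running sum: 10
+ 84 = 94
+ 43 = 137
+ 18 = 155
Total duration: 155 minutes
That is 2 hours and 35 minutes

155


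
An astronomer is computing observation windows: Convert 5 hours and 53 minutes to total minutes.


Hours: 5
Minutes: 53
Convert hours to minutes: 5 x 60 = 300
Add remaining minutes: 300 + 53 = 353

353


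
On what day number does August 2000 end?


Month: August
Year: 2000
August is a 31-day month
Total: 31 days

31


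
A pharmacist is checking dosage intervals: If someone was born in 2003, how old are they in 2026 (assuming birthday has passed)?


Birth year: 2003
Current year: 2026
Age = current year - birth year
Age = 2026 - 2003 = 23

23


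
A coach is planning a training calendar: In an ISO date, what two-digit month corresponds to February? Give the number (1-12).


Calendar month order:
1. January
2. February <--
3. March
February is month number 2

2


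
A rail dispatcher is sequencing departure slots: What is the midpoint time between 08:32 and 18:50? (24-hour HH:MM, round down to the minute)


Start time: 08:32 = 512 minutes from midnight
End time: 18:50 = 1130 minutes from midnight
Sum: 512 + 1130 = 1642
Midpoint: 1642 / 2 = 821 minutes
Convert: 821 / 60 = 13 hours, 41 minutes
Result: 13:41

13:41


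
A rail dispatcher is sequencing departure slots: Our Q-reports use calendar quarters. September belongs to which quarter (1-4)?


Month: September (month 9)
Q1: January-March (months 1-3)
Q2: April-June (months 4-6)
Q3: July-September (months 7-9)
Q4: October-December (months 10-12)
Month 9 falls in Q3

3


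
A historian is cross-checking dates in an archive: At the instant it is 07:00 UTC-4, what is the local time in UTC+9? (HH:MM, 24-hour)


Local time: 07:00 at UTC-4 (offset -4h)
Target zone: UTC+9 (offset 9h)
Difference: 9 - (-4) = 13 hours
Calculation: 7 + (13) = 20
Result: 20:00

20:00


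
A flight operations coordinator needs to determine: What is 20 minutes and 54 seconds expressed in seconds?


Minutes: 20
Extra seconds: 54
Seconds per minute: 60
Minutes to seconds: 20 x 60 = 1200
Total: 1200 + 54 = 1254

1254


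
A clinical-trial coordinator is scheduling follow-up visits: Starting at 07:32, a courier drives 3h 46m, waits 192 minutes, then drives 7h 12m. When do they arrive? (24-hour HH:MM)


Depart: 07:32
Leg 1: +226 min -> 11:18
Layover: +192 min -> 14:30
Leg 2: +432 min -> 21:42
Total travel: 850 minutes = 14h 10m
Arrival: 21:42

21:42


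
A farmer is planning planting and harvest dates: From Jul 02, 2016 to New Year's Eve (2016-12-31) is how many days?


Start: July 02, 2016
End: December 31, 2016
Days left in July: 29
August: 31
September: 30
October: 31
November: 30
... plus remaining months
Sum of remaining months: 153
Total: 29 + 153 = 182

182


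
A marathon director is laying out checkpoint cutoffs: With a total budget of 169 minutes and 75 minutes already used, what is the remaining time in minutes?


Total budget: 169 minutes
Time used: 75 minutes
Remaining: 169 - 75 = 94 minutes
Percent used: 44.4%
Percent remaining: 55.6%

94


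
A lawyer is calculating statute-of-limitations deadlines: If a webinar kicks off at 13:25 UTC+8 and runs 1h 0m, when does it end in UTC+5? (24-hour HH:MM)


Start: 13:25 in UTC+8
Step 1 - add duration:
  minutes: 25 + 0 = 25
  hours: 13 + 1 + 0 = 14
  end in UTC+8: 14:25
Step 2 - convert UTC+8 -> UTC+5:
  offset difference: 5 - (8) = -3 hours
  14 + (-3) = 11 -> mod 24 = 11
Result: 11:25 in UTC+5

11:25


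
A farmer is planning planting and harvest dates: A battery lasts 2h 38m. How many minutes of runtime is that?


Hours: 2
Extra minutes: 38
Minutes per hour: 60
Hours to minutes: 2 x 60 = 120
Total: 120 + 38 = 158

158


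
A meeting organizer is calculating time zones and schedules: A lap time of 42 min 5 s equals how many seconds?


Minutes: 42
Seconds: 5
Convert minutes to seconds: 42 x 60 = 2520
Add remaining seconds: 2520 + 5 = 2525

2525


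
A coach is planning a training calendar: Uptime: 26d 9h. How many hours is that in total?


Days: 26
Extra hours: 9
Hours per day: 24
Days to hours: 26 x 24 = 624
Total: 624 + 9 = 633

633


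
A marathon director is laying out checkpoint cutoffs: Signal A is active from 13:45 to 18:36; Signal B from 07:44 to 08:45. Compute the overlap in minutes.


Interval A: [825, 1116] minutes from midnight
Interval B: [464, 525] minutes from midnight
Overlap start = max(825, 464) = 825
Overlap end = min(1116, 525) = 525
End <= start, so the intervals do not overlap: 0 minutes

0


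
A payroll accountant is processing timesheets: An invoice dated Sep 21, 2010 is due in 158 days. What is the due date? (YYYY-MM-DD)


Start: 2010-09-21
Adding 158 days
Days remaining in September: 9
After September: 149 days still to add
October 2010: 31 days, 118 remaining
November 2010: 30 days, 88 remaining
December 2010: 31 days, 57 remaining
January 2011: 31 days, 26 remaining
Result: 2011-02-26

2011-02-26


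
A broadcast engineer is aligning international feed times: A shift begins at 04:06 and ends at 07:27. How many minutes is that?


Start time: 04:06 = 246 minutes from midnight
End time: 07:27 = 447 minutes from midnight
Difference: 447 - 246 = 201 minutes
That is 3 hours and 21 minutes

201


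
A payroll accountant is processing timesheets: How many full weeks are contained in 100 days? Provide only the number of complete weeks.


Total days: 100
Days per week: 7
Division: 100 / 7 = 14 remainder 2
Complete weeks: 14
Remaining days: 2

14


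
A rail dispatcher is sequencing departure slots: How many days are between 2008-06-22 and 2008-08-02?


Start date: 2008-06-22
End date: 2008-08-02
Jun 2008: +9 days
Jul 2008: +31 days
Aug 2008: +1 days
Total: 41 days

41


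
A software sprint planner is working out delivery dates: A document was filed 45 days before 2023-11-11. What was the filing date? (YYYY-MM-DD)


Start: 2023-11-11
Subtracting 45 days
Days already passed in November: 11
After going back through November: 34 more days to subtract
October 2023: 31 days, 3 remaining
September 2023 has 30 days, need 3
Result: 2023-09-27

2023-09-27


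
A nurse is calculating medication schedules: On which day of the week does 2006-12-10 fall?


Date: 2006-12-10
January 1, 2006 is a Sunday
Day of year: 344
Offset from Jan 1: 343 days
343 mod 7 = 0
Result: Sunday

Sunday


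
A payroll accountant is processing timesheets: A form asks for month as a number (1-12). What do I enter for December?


Calendar month order:
11. November
12. December <--
December is month number 12

12
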